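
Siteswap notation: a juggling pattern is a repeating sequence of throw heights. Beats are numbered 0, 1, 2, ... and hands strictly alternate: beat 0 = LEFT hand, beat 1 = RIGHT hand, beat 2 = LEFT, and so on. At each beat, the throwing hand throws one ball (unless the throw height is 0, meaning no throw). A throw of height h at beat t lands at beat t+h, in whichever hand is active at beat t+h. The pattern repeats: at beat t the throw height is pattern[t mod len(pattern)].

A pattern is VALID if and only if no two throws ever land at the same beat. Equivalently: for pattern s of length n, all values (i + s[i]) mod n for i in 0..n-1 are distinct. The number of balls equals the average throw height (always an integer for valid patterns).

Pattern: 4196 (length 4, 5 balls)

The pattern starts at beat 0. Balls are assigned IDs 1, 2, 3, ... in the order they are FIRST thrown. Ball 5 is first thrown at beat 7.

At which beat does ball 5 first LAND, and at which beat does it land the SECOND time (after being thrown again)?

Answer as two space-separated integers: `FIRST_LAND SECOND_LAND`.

Answer: 13 14

Derivation:
Beat 0 (L): throw ball1 h=4 -> lands@4:L; in-air after throw: [b1@4:L]
Beat 1 (R): throw ball2 h=1 -> lands@2:L; in-air after throw: [b2@2:L b1@4:L]
Beat 2 (L): throw ball2 h=9 -> lands@11:R; in-air after throw: [b1@4:L b2@11:R]
Beat 3 (R): throw ball3 h=6 -> lands@9:R; in-air after throw: [b1@4:L b3@9:R b2@11:R]
Beat 4 (L): throw ball1 h=4 -> lands@8:L; in-air after throw: [b1@8:L b3@9:R b2@11:R]
Beat 5 (R): throw ball4 h=1 -> lands@6:L; in-air after throw: [b4@6:L b1@8:L b3@9:R b2@11:R]
Beat 6 (L): throw ball4 h=9 -> lands@15:R; in-air after throw: [b1@8:L b3@9:R b2@11:R b4@15:R]
Beat 7 (R): throw ball5 h=6 -> lands@13:R; in-air after throw: [b1@8:L b3@9:R b2@11:R b5@13:R b4@15:R]
Beat 8 (L): throw ball1 h=4 -> lands@12:L; in-air after throw: [b3@9:R b2@11:R b1@12:L b5@13:R b4@15:R]
Beat 9 (R): throw ball3 h=1 -> lands@10:L; in-air after throw: [b3@10:L b2@11:R b1@12:L b5@13:R b4@15:R]
Beat 10 (L): throw ball3 h=9 -> lands@19:R; in-air after throw: [b2@11:R b1@12:L b5@13:R b4@15:R b3@19:R]
Beat 11 (R): throw ball2 h=6 -> lands@17:R; in-air after throw: [b1@12:L b5@13:R b4@15:R b2@17:R b3@19:R]
Beat 12 (L): throw ball1 h=4 -> lands@16:L; in-air after throw: [b5@13:R b4@15:R b1@16:L b2@17:R b3@19:R]
Beat 13 (R): throw ball5 h=1 -> lands@14:L; in-air after throw: [b5@14:L b4@15:R b1@16:L b2@17:R b3@19:R]
Beat 14 (L): throw ball5 h=9 -> lands@23:R; in-air after throw: [b4@15:R b1@16:L b2@17:R b3@19:R b5@23:R]
Ball 5: thrown@7 h=6 -> first land @13; rethrown@13 h=1 -> second land @14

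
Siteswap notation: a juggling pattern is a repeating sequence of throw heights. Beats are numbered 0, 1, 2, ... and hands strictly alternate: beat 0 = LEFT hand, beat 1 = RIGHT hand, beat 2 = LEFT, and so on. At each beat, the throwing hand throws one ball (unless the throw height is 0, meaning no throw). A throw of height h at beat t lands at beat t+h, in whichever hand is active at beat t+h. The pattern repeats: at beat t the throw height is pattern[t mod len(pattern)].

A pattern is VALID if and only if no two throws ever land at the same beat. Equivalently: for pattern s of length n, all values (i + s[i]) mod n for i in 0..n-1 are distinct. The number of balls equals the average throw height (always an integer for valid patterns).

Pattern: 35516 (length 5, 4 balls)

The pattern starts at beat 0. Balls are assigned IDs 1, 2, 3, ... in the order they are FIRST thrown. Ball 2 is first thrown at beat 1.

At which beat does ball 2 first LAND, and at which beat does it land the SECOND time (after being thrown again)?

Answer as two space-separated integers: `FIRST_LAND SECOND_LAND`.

Beat 0 (L): throw ball1 h=3 -> lands@3:R; in-air after throw: [b1@3:R]
Beat 1 (R): throw ball2 h=5 -> lands@6:L; in-air after throw: [b1@3:R b2@6:L]
Beat 2 (L): throw ball3 h=5 -> lands@7:R; in-air after throw: [b1@3:R b2@6:L b3@7:R]
Beat 3 (R): throw ball1 h=1 -> lands@4:L; in-air after throw: [b1@4:L b2@6:L b3@7:R]
Beat 4 (L): throw ball1 h=6 -> lands@10:L; in-air after throw: [b2@6:L b3@7:R b1@10:L]
Beat 5 (R): throw ball4 h=3 -> lands@8:L; in-air after throw: [b2@6:L b3@7:R b4@8:L b1@10:L]
Beat 6 (L): throw ball2 h=5 -> lands@11:R; in-air after throw: [b3@7:R b4@8:L b1@10:L b2@11:R]
Beat 7 (R): throw ball3 h=5 -> lands@12:L; in-air after throw: [b4@8:L b1@10:L b2@11:R b3@12:L]
Beat 8 (L): throw ball4 h=1 -> lands@9:R; in-air after throw: [b4@9:R b1@10:L b2@11:R b3@12:L]
Beat 9 (R): throw ball4 h=6 -> lands@15:R; in-air after throw: [b1@10:L b2@11:R b3@12:L b4@15:R]
Beat 10 (L): throw ball1 h=3 -> lands@13:R; in-air after throw: [b2@11:R b3@12:L b1@13:R b4@15:R]
Beat 11 (R): throw ball2 h=5 -> lands@16:L; in-air after throw: [b3@12:L b1@13:R b4@15:R b2@16:L]
Ball 2: thrown@1 h=5 -> first land @6; rethrown@6 h=5 -> second land @11

Answer: 6 11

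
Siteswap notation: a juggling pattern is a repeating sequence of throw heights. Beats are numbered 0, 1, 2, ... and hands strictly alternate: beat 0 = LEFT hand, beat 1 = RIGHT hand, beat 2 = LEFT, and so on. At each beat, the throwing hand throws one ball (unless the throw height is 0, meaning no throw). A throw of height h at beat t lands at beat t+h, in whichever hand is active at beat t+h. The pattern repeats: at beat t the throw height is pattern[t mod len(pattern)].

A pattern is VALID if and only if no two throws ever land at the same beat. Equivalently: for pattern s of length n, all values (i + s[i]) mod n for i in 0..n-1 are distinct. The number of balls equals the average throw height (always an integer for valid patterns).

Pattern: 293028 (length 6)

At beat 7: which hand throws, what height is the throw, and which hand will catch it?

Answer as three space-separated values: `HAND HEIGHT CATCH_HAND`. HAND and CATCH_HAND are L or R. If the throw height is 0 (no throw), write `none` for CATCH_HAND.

Beat 7: 7 mod 2 = 1, so hand = R
Throw height = pattern[7 mod 6] = pattern[1] = 9
Lands at beat 7+9=16, 16 mod 2 = 0, so catch hand = L

Answer: R 9 L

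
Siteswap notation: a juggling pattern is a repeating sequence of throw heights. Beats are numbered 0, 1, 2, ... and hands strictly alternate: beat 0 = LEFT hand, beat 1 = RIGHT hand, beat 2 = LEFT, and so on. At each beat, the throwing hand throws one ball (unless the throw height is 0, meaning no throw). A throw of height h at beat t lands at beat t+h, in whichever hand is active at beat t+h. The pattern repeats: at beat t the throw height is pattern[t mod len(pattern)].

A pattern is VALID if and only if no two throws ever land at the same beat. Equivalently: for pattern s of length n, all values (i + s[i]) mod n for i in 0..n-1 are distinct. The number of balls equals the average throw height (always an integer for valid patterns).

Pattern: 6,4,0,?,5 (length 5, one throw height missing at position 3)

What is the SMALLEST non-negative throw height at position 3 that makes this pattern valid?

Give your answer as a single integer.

Answer: 0

Derivation:
i=0: (0 + 6) mod 5 = 1
i=1: (1 + 4) mod 5 = 0
i=2: (2 + 0) mod 5 = 2
i=3: s[i]=? (unknown)
i=4: (4 + 5) mod 5 = 4
Known residues: [0, 1, 2, 4]; need a permutation of 0..4, so missing residue r = 3
Need (3 + s) mod 5 = 3; smallest s = (3 - 3) mod 5 = 0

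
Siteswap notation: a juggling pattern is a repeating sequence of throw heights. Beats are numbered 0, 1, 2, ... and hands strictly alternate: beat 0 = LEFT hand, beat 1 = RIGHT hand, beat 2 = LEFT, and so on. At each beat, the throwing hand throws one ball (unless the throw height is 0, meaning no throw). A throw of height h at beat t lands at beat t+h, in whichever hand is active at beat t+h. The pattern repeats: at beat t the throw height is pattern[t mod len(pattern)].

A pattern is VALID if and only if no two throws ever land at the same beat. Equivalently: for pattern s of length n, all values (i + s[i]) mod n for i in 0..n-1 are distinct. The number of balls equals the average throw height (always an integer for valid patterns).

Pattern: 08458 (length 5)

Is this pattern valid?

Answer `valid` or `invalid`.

i=0: (i + s[i]) mod n = (0 + 0) mod 5 = 0
i=1: (i + s[i]) mod n = (1 + 8) mod 5 = 4
i=2: (i + s[i]) mod n = (2 + 4) mod 5 = 1
i=3: (i + s[i]) mod n = (3 + 5) mod 5 = 3
i=4: (i + s[i]) mod n = (4 + 8) mod 5 = 2
Residues: [0, 4, 1, 3, 2], distinct: True

Answer: valid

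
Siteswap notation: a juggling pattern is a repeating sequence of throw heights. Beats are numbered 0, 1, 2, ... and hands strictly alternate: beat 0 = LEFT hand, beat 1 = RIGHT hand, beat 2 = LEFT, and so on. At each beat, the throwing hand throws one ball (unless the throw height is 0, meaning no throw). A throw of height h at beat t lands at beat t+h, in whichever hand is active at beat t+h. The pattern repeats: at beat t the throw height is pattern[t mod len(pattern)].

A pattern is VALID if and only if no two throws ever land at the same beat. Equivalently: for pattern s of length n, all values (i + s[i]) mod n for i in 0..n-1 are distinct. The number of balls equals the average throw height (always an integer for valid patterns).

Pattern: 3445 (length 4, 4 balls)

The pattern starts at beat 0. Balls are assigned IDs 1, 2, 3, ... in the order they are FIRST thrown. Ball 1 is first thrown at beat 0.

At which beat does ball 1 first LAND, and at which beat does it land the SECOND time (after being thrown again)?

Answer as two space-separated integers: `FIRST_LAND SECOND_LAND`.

Beat 0 (L): throw ball1 h=3 -> lands@3:R; in-air after throw: [b1@3:R]
Beat 1 (R): throw ball2 h=4 -> lands@5:R; in-air after throw: [b1@3:R b2@5:R]
Beat 2 (L): throw ball3 h=4 -> lands@6:L; in-air after throw: [b1@3:R b2@5:R b3@6:L]
Beat 3 (R): throw ball1 h=5 -> lands@8:L; in-air after throw: [b2@5:R b3@6:L b1@8:L]
Beat 4 (L): throw ball4 h=3 -> lands@7:R; in-air after throw: [b2@5:R b3@6:L b4@7:R b1@8:L]
Beat 5 (R): throw ball2 h=4 -> lands@9:R; in-air after throw: [b3@6:L b4@7:R b1@8:L b2@9:R]
Beat 6 (L): throw ball3 h=4 -> lands@10:L; in-air after throw: [b4@7:R b1@8:L b2@9:R b3@10:L]
Beat 7 (R): throw ball4 h=5 -> lands@12:L; in-air after throw: [b1@8:L b2@9:R b3@10:L b4@12:L]
Beat 8 (L): throw ball1 h=3 -> lands@11:R; in-air after throw: [b2@9:R b3@10:L b1@11:R b4@12:L]
Ball 1: thrown@0 h=3 -> first land @3; rethrown@3 h=5 -> second land @8

Answer: 3 8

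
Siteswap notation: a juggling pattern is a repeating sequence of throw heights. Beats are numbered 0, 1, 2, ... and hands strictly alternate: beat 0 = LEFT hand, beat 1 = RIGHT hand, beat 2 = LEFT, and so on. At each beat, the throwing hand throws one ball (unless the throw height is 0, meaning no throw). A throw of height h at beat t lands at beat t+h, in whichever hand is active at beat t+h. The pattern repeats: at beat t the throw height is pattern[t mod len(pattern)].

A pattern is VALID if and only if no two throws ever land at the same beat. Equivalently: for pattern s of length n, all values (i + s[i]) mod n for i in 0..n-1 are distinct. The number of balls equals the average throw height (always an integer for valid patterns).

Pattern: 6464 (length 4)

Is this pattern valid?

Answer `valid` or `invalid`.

i=0: (i + s[i]) mod n = (0 + 6) mod 4 = 2
i=1: (i + s[i]) mod n = (1 + 4) mod 4 = 1
i=2: (i + s[i]) mod n = (2 + 6) mod 4 = 0
i=3: (i + s[i]) mod n = (3 + 4) mod 4 = 3
Residues: [2, 1, 0, 3], distinct: True

Answer: valid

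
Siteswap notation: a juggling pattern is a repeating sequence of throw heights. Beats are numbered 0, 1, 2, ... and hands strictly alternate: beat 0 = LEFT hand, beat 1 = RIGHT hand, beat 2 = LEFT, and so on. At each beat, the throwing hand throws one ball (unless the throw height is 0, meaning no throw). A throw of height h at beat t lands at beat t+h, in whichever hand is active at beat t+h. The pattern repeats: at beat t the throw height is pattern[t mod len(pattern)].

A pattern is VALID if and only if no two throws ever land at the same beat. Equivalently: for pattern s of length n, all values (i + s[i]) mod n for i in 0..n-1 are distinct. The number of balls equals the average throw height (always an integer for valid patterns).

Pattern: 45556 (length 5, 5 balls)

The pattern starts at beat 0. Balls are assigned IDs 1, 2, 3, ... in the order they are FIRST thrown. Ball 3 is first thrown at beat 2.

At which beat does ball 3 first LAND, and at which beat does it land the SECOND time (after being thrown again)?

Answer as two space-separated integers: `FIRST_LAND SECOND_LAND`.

Beat 0 (L): throw ball1 h=4 -> lands@4:L; in-air after throw: [b1@4:L]
Beat 1 (R): throw ball2 h=5 -> lands@6:L; in-air after throw: [b1@4:L b2@6:L]
Beat 2 (L): throw ball3 h=5 -> lands@7:R; in-air after throw: [b1@4:L b2@6:L b3@7:R]
Beat 3 (R): throw ball4 h=5 -> lands@8:L; in-air after throw: [b1@4:L b2@6:L b3@7:R b4@8:L]
Beat 4 (L): throw ball1 h=6 -> lands@10:L; in-air after throw: [b2@6:L b3@7:R b4@8:L b1@10:L]
Beat 5 (R): throw ball5 h=4 -> lands@9:R; in-air after throw: [b2@6:L b3@7:R b4@8:L b5@9:R b1@10:L]
Beat 6 (L): throw ball2 h=5 -> lands@11:R; in-air after throw: [b3@7:R b4@8:L b5@9:R b1@10:L b2@11:R]
Beat 7 (R): throw ball3 h=5 -> lands@12:L; in-air after throw: [b4@8:L b5@9:R b1@10:L b2@11:R b3@12:L]
Beat 8 (L): throw ball4 h=5 -> lands@13:R; in-air after throw: [b5@9:R b1@10:L b2@11:R b3@12:L b4@13:R]
Beat 9 (R): throw ball5 h=6 -> lands@15:R; in-air after throw: [b1@10:L b2@11:R b3@12:L b4@13:R b5@15:R]
Beat 10 (L): throw ball1 h=4 -> lands@14:L; in-air after throw: [b2@11:R b3@12:L b4@13:R b1@14:L b5@15:R]
Beat 11 (R): throw ball2 h=5 -> lands@16:L; in-air after throw: [b3@12:L b4@13:R b1@14:L b5@15:R b2@16:L]
Beat 12 (L): throw ball3 h=5 -> lands@17:R; in-air after throw: [b4@13:R b1@14:L b5@15:R b2@16:L b3@17:R]
Ball 3: thrown@2 h=5 -> first land @7; rethrown@7 h=5 -> second land @12

Answer: 7 12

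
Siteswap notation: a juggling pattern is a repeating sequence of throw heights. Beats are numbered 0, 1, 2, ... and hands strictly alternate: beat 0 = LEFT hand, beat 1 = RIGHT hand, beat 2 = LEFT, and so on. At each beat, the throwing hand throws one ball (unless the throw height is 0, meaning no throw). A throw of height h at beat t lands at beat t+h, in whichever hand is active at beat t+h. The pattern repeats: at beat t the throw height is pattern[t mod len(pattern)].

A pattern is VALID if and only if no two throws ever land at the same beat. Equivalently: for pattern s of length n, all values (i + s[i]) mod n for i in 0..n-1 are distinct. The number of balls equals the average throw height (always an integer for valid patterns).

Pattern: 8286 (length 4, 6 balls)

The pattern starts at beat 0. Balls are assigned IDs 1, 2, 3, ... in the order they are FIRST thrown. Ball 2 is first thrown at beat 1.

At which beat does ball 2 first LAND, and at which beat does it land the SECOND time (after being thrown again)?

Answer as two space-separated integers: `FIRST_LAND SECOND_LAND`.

Answer: 3 9

Derivation:
Beat 0 (L): throw ball1 h=8 -> lands@8:L; in-air after throw: [b1@8:L]
Beat 1 (R): throw ball2 h=2 -> lands@3:R; in-air after throw: [b2@3:R b1@8:L]
Beat 2 (L): throw ball3 h=8 -> lands@10:L; in-air after throw: [b2@3:R b1@8:L b3@10:L]
Beat 3 (R): throw ball2 h=6 -> lands@9:R; in-air after throw: [b1@8:L b2@9:R b3@10:L]
Beat 4 (L): throw ball4 h=8 -> lands@12:L; in-air after throw: [b1@8:L b2@9:R b3@10:L b4@12:L]
Beat 5 (R): throw ball5 h=2 -> lands@7:R; in-air after throw: [b5@7:R b1@8:L b2@9:R b3@10:L b4@12:L]
Beat 6 (L): throw ball6 h=8 -> lands@14:L; in-air after throw: [b5@7:R b1@8:L b2@9:R b3@10:L b4@12:L b6@14:L]
Beat 7 (R): throw ball5 h=6 -> lands@13:R; in-air after throw: [b1@8:L b2@9:R b3@10:L b4@12:L b5@13:R b6@14:L]
Beat 8 (L): throw ball1 h=8 -> lands@16:L; in-air after throw: [b2@9:R b3@10:L b4@12:L b5@13:R b6@14:L b1@16:L]
Beat 9 (R): throw ball2 h=2 -> lands@11:R; in-air after throw: [b3@10:L b2@11:R b4@12:L b5@13:R b6@14:L b1@16:L]
Ball 2: thrown@1 h=2 -> first land @3; rethrown@3 h=6 -> second land @9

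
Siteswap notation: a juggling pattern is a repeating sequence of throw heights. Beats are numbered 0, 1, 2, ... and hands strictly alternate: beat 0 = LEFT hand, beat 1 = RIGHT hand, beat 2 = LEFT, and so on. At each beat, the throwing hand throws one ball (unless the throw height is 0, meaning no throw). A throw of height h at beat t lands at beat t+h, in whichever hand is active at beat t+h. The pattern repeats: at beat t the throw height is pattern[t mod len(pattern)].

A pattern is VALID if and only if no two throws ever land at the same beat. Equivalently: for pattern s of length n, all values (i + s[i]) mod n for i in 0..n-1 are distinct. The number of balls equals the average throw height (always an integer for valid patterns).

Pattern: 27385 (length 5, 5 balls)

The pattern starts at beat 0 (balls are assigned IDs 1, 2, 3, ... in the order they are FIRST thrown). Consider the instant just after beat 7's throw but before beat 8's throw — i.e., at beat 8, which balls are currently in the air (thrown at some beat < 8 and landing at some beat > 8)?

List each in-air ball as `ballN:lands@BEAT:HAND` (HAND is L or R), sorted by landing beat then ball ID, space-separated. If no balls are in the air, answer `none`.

Beat 0 (L): throw ball1 h=2 -> lands@2:L; in-air after throw: [b1@2:L]
Beat 1 (R): throw ball2 h=7 -> lands@8:L; in-air after throw: [b1@2:L b2@8:L]
Beat 2 (L): throw ball1 h=3 -> lands@5:R; in-air after throw: [b1@5:R b2@8:L]
Beat 3 (R): throw ball3 h=8 -> lands@11:R; in-air after throw: [b1@5:R b2@8:L b3@11:R]
Beat 4 (L): throw ball4 h=5 -> lands@9:R; in-air after throw: [b1@5:R b2@8:L b4@9:R b3@11:R]
Beat 5 (R): throw ball1 h=2 -> lands@7:R; in-air after throw: [b1@7:R b2@8:L b4@9:R b3@11:R]
Beat 6 (L): throw ball5 h=7 -> lands@13:R; in-air after throw: [b1@7:R b2@8:L b4@9:R b3@11:R b5@13:R]
Beat 7 (R): throw ball1 h=3 -> lands@10:L; in-air after throw: [b2@8:L b4@9:R b1@10:L b3@11:R b5@13:R]
Beat 8 (L): throw ball2 h=8 -> lands@16:L; in-air after throw: [b4@9:R b1@10:L b3@11:R b5@13:R b2@16:L]

Answer: ball4:lands@9:R ball1:lands@10:L ball3:lands@11:R ball5:lands@13:R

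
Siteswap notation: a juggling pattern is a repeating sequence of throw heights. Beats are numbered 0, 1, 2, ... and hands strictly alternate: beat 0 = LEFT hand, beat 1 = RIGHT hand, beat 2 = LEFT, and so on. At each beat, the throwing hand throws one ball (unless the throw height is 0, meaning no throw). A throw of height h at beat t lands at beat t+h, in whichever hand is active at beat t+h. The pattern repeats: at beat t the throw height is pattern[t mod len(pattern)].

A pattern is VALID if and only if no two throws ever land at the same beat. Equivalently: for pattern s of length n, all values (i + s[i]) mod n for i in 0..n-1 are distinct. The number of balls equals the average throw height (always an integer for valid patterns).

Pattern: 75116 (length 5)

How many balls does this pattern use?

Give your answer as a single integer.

Pattern = [7, 5, 1, 1, 6], length n = 5
  position 0: throw height = 7, running sum = 7
  position 1: throw height = 5, running sum = 12
  position 2: throw height = 1, running sum = 13
  position 3: throw height = 1, running sum = 14
  position 4: throw height = 6, running sum = 20
Total sum = 20; balls = sum / n = 20 / 5 = 4

Answer: 4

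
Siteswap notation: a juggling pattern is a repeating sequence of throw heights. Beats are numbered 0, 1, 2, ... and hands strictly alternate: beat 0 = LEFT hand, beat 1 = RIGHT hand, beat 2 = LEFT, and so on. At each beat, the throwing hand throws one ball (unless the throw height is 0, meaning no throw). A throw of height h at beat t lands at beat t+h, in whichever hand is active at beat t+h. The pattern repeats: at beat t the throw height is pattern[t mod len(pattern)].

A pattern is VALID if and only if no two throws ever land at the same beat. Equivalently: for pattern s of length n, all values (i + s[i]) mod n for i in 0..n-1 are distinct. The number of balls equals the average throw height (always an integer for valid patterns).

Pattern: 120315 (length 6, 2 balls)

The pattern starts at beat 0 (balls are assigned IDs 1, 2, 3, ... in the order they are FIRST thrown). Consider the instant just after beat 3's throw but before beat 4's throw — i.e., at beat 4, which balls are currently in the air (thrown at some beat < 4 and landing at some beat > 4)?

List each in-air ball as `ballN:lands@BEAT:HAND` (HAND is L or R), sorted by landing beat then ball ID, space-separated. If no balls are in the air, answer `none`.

Beat 0 (L): throw ball1 h=1 -> lands@1:R; in-air after throw: [b1@1:R]
Beat 1 (R): throw ball1 h=2 -> lands@3:R; in-air after throw: [b1@3:R]
Beat 3 (R): throw ball1 h=3 -> lands@6:L; in-air after throw: [b1@6:L]
Beat 4 (L): throw ball2 h=1 -> lands@5:R; in-air after throw: [b2@5:R b1@6:L]

Answer: ball1:lands@6:L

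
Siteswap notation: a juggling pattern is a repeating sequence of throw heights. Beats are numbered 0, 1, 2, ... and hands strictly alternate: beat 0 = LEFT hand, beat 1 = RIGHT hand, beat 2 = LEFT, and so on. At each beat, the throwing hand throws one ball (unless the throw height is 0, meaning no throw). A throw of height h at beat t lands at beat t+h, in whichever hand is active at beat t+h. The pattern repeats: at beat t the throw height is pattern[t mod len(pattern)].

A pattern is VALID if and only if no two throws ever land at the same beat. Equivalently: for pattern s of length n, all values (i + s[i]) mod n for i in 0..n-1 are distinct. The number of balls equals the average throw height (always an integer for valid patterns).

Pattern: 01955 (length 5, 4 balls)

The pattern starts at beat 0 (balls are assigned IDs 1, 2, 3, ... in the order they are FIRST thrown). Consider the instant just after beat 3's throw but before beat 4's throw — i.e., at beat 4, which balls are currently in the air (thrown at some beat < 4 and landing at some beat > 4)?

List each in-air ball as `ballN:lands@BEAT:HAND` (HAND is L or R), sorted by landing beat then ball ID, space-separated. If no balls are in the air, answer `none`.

Beat 1 (R): throw ball1 h=1 -> lands@2:L; in-air after throw: [b1@2:L]
Beat 2 (L): throw ball1 h=9 -> lands@11:R; in-air after throw: [b1@11:R]
Beat 3 (R): throw ball2 h=5 -> lands@8:L; in-air after throw: [b2@8:L b1@11:R]
Beat 4 (L): throw ball3 h=5 -> lands@9:R; in-air after throw: [b2@8:L b3@9:R b1@11:R]

Answer: ball2:lands@8:L ball1:lands@11:R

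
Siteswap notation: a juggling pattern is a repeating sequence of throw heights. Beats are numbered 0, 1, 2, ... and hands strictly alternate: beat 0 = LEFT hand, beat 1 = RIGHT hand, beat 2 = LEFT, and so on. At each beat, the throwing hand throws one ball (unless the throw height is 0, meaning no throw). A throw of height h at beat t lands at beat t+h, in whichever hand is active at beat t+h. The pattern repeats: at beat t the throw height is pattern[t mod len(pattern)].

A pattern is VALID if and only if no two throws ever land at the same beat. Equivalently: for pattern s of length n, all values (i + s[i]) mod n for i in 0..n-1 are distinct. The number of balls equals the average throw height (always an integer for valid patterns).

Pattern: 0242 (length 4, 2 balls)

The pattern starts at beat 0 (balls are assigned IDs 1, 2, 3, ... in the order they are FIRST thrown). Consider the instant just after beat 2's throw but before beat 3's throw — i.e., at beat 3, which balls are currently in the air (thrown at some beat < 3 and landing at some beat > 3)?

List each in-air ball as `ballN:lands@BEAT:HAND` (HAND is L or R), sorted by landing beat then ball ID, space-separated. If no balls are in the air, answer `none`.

Beat 1 (R): throw ball1 h=2 -> lands@3:R; in-air after throw: [b1@3:R]
Beat 2 (L): throw ball2 h=4 -> lands@6:L; in-air after throw: [b1@3:R b2@6:L]
Beat 3 (R): throw ball1 h=2 -> lands@5:R; in-air after throw: [b1@5:R b2@6:L]

Answer: ball2:lands@6:L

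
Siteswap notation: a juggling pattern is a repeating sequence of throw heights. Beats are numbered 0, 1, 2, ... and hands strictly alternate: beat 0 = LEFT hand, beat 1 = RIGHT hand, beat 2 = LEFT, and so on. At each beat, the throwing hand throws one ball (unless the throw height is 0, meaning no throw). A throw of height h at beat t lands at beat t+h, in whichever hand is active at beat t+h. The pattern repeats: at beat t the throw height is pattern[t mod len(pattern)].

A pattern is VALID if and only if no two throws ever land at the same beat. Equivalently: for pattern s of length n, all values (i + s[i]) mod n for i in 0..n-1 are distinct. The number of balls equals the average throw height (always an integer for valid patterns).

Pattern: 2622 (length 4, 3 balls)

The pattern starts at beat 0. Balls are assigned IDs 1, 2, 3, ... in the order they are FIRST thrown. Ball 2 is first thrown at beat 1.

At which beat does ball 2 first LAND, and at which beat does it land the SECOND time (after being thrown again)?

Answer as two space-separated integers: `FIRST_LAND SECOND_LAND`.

Answer: 7 9

Derivation:
Beat 0 (L): throw ball1 h=2 -> lands@2:L; in-air after throw: [b1@2:L]
Beat 1 (R): throw ball2 h=6 -> lands@7:R; in-air after throw: [b1@2:L b2@7:R]
Beat 2 (L): throw ball1 h=2 -> lands@4:L; in-air after throw: [b1@4:L b2@7:R]
Beat 3 (R): throw ball3 h=2 -> lands@5:R; in-air after throw: [b1@4:L b3@5:R b2@7:R]
Beat 4 (L): throw ball1 h=2 -> lands@6:L; in-air after throw: [b3@5:R b1@6:L b2@7:R]
Beat 5 (R): throw ball3 h=6 -> lands@11:R; in-air after throw: [b1@6:L b2@7:R b3@11:R]
Beat 6 (L): throw ball1 h=2 -> lands@8:L; in-air after throw: [b2@7:R b1@8:L b3@11:R]
Beat 7 (R): throw ball2 h=2 -> lands@9:R; in-air after throw: [b1@8:L b2@9:R b3@11:R]
Beat 8 (L): throw ball1 h=2 -> lands@10:L; in-air after throw: [b2@9:R b1@10:L b3@11:R]
Beat 9 (R): throw ball2 h=6 -> lands@15:R; in-air after throw: [b1@10:L b3@11:R b2@15:R]
Ball 2: thrown@1 h=6 -> first land @7; rethrown@7 h=2 -> second land @9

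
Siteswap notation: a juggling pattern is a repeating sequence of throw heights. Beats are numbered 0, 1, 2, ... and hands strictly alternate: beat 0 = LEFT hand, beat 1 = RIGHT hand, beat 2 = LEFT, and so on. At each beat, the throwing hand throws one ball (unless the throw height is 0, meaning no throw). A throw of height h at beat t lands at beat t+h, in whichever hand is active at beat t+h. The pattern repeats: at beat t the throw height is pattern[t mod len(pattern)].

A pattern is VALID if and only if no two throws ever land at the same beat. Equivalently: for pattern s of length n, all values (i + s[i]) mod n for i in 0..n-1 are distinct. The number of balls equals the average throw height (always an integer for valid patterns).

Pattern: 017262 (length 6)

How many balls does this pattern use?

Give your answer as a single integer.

Pattern = [0, 1, 7, 2, 6, 2], length n = 6
  position 0: throw height = 0, running sum = 0
  position 1: throw height = 1, running sum = 1
  position 2: throw height = 7, running sum = 8
  position 3: throw height = 2, running sum = 10
  position 4: throw height = 6, running sum = 16
  position 5: throw height = 2, running sum = 18
Total sum = 18; balls = sum / n = 18 / 6 = 3

Answer: 3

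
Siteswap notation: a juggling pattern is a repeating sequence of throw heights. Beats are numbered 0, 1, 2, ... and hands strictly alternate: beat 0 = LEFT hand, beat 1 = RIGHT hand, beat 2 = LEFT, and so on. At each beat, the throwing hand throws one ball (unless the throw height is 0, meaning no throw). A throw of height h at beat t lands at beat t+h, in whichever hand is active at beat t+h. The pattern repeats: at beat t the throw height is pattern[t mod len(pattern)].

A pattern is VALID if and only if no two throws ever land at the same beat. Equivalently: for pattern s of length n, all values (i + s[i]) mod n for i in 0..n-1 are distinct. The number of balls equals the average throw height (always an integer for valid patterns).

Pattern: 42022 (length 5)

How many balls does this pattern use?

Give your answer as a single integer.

Pattern = [4, 2, 0, 2, 2], length n = 5
  position 0: throw height = 4, running sum = 4
  position 1: throw height = 2, running sum = 6
  position 2: throw height = 0, running sum = 6
  position 3: throw height = 2, running sum = 8
  position 4: throw height = 2, running sum = 10
Total sum = 10; balls = sum / n = 10 / 5 = 2

Answer: 2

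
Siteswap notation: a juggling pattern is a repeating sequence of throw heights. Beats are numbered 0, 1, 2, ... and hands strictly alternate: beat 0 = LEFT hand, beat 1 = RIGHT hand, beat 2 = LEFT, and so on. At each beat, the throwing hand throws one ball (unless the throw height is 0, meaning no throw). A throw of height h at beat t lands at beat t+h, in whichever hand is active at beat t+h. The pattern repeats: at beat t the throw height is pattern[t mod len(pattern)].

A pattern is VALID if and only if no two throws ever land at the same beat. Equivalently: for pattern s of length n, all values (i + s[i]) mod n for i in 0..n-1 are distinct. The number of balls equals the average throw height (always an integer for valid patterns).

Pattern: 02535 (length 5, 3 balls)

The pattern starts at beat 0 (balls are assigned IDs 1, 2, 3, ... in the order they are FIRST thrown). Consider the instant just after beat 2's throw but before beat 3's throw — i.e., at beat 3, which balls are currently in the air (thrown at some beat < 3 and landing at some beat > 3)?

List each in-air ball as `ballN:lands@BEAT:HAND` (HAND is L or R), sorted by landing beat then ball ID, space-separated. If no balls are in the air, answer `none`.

Answer: ball2:lands@7:R

Derivation:
Beat 1 (R): throw ball1 h=2 -> lands@3:R; in-air after throw: [b1@3:R]
Beat 2 (L): throw ball2 h=5 -> lands@7:R; in-air after throw: [b1@3:R b2@7:R]
Beat 3 (R): throw ball1 h=3 -> lands@6:L; in-air after throw: [b1@6:L b2@7:R]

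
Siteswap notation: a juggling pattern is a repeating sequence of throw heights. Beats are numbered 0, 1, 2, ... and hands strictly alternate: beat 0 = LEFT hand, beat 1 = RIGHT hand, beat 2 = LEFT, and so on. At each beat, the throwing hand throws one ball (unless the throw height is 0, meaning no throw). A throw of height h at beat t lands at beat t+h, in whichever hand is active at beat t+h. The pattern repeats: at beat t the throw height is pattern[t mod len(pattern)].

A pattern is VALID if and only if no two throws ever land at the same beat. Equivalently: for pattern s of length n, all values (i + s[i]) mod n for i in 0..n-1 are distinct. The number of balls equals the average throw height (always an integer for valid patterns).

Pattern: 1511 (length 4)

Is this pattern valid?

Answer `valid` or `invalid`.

i=0: (i + s[i]) mod n = (0 + 1) mod 4 = 1
i=1: (i + s[i]) mod n = (1 + 5) mod 4 = 2
i=2: (i + s[i]) mod n = (2 + 1) mod 4 = 3
i=3: (i + s[i]) mod n = (3 + 1) mod 4 = 0
Residues: [1, 2, 3, 0], distinct: True

Answer: valid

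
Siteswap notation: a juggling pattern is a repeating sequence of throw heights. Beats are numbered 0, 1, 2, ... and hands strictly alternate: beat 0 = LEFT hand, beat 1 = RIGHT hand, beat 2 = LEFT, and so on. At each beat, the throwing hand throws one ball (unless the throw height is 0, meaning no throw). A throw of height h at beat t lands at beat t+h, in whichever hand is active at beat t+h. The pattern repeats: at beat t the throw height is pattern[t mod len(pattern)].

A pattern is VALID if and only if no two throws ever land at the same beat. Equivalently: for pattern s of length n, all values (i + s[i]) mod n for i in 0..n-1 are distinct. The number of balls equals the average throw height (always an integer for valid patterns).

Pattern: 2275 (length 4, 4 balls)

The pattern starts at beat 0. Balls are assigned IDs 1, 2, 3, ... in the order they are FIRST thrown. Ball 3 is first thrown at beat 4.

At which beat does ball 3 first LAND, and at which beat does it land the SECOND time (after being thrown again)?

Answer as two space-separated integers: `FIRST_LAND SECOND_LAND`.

Beat 0 (L): throw ball1 h=2 -> lands@2:L; in-air after throw: [b1@2:L]
Beat 1 (R): throw ball2 h=2 -> lands@3:R; in-air after throw: [b1@2:L b2@3:R]
Beat 2 (L): throw ball1 h=7 -> lands@9:R; in-air after throw: [b2@3:R b1@9:R]
Beat 3 (R): throw ball2 h=5 -> lands@8:L; in-air after throw: [b2@8:L b1@9:R]
Beat 4 (L): throw ball3 h=2 -> lands@6:L; in-air after throw: [b3@6:L b2@8:L b1@9:R]
Beat 5 (R): throw ball4 h=2 -> lands@7:R; in-air after throw: [b3@6:L b4@7:R b2@8:L b1@9:R]
Beat 6 (L): throw ball3 h=7 -> lands@13:R; in-air after throw: [b4@7:R b2@8:L b1@9:R b3@13:R]
Beat 7 (R): throw ball4 h=5 -> lands@12:L; in-air after throw: [b2@8:L b1@9:R b4@12:L b3@13:R]
Beat 8 (L): throw ball2 h=2 -> lands@10:L; in-air after throw: [b1@9:R b2@10:L b4@12:L b3@13:R]
Beat 9 (R): throw ball1 h=2 -> lands@11:R; in-air after throw: [b2@10:L b1@11:R b4@12:L b3@13:R]
Beat 10 (L): throw ball2 h=7 -> lands@17:R; in-air after throw: [b1@11:R b4@12:L b3@13:R b2@17:R]
Beat 11 (R): throw ball1 h=5 -> lands@16:L; in-air after throw: [b4@12:L b3@13:R b1@16:L b2@17:R]
Beat 12 (L): throw ball4 h=2 -> lands@14:L; in-air after throw: [b3@13:R b4@14:L b1@16:L b2@17:R]
Beat 13 (R): throw ball3 h=2 -> lands@15:R; in-air after throw: [b4@14:L b3@15:R b1@16:L b2@17:R]
Ball 3: thrown@4 h=2 -> first land @6; rethrown@6 h=7 -> second land @13

Answer: 6 13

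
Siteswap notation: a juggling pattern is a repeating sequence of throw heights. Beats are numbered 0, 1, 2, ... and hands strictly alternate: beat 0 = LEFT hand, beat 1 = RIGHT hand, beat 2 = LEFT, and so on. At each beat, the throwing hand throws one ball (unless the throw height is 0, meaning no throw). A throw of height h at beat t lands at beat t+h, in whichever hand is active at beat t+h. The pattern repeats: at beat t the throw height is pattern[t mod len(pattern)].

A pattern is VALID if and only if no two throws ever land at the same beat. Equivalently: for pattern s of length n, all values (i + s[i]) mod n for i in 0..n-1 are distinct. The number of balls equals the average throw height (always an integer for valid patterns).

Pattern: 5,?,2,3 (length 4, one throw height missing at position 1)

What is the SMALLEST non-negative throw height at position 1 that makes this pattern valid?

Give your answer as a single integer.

i=0: (0 + 5) mod 4 = 1
i=1: s[i]=? (unknown)
i=2: (2 + 2) mod 4 = 0
i=3: (3 + 3) mod 4 = 2
Known residues: [0, 1, 2]; need a permutation of 0..3, so missing residue r = 3
Need (1 + s) mod 4 = 3; smallest s = (3 - 1) mod 4 = 2

Answer: 2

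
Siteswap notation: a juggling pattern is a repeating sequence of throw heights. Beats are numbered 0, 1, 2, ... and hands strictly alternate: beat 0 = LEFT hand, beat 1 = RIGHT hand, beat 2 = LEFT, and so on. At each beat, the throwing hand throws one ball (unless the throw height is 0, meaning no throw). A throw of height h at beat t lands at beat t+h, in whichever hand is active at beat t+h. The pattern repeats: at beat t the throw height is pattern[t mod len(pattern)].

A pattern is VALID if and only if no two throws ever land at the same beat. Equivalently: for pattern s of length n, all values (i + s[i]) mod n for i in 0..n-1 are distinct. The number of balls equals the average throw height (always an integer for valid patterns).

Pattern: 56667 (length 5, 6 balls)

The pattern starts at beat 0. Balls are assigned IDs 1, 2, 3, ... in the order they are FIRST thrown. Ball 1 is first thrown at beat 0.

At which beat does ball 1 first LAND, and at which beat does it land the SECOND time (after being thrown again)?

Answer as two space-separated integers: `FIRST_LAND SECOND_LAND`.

Answer: 5 10

Derivation:
Beat 0 (L): throw ball1 h=5 -> lands@5:R; in-air after throw: [b1@5:R]
Beat 1 (R): throw ball2 h=6 -> lands@7:R; in-air after throw: [b1@5:R b2@7:R]
Beat 2 (L): throw ball3 h=6 -> lands@8:L; in-air after throw: [b1@5:R b2@7:R b3@8:L]
Beat 3 (R): throw ball4 h=6 -> lands@9:R; in-air after throw: [b1@5:R b2@7:R b3@8:L b4@9:R]
Beat 4 (L): throw ball5 h=7 -> lands@11:R; in-air after throw: [b1@5:R b2@7:R b3@8:L b4@9:R b5@11:R]
Beat 5 (R): throw ball1 h=5 -> lands@10:L; in-air after throw: [b2@7:R b3@8:L b4@9:R b1@10:L b5@11:R]
Beat 6 (L): throw ball6 h=6 -> lands@12:L; in-air after throw: [b2@7:R b3@8:L b4@9:R b1@10:L b5@11:R b6@12:L]
Beat 7 (R): throw ball2 h=6 -> lands@13:R; in-air after throw: [b3@8:L b4@9:R b1@10:L b5@11:R b6@12:L b2@13:R]
Beat 8 (L): throw ball3 h=6 -> lands@14:L; in-air after throw: [b4@9:R b1@10:L b5@11:R b6@12:L b2@13:R b3@14:L]
Beat 9 (R): throw ball4 h=7 -> lands@16:L; in-air after throw: [b1@10:L b5@11:R b6@12:L b2@13:R b3@14:L b4@16:L]
Beat 10 (L): throw ball1 h=5 -> lands@15:R; in-air after throw: [b5@11:R b6@12:L b2@13:R b3@14:L b1@15:R b4@16:L]
Ball 1: thrown@0 h=5 -> first land @5; rethrown@5 h=5 -> second land @10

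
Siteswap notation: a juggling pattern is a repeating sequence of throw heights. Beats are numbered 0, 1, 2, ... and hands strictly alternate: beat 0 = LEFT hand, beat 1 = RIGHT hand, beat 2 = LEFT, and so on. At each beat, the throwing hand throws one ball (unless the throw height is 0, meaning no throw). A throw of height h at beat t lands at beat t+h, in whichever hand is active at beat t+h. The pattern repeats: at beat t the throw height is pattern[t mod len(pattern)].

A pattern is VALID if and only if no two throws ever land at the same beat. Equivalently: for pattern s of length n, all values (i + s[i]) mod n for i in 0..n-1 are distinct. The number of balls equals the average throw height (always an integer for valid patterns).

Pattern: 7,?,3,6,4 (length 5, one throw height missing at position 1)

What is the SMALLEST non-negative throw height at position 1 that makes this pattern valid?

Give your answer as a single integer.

Answer: 0

Derivation:
i=0: (0 + 7) mod 5 = 2
i=1: s[i]=? (unknown)
i=2: (2 + 3) mod 5 = 0
i=3: (3 + 6) mod 5 = 4
i=4: (4 + 4) mod 5 = 3
Known residues: [0, 2, 3, 4]; need a permutation of 0..4, so missing residue r = 1
Need (1 + s) mod 5 = 1; smallest s = (1 - 1) mod 5 = 0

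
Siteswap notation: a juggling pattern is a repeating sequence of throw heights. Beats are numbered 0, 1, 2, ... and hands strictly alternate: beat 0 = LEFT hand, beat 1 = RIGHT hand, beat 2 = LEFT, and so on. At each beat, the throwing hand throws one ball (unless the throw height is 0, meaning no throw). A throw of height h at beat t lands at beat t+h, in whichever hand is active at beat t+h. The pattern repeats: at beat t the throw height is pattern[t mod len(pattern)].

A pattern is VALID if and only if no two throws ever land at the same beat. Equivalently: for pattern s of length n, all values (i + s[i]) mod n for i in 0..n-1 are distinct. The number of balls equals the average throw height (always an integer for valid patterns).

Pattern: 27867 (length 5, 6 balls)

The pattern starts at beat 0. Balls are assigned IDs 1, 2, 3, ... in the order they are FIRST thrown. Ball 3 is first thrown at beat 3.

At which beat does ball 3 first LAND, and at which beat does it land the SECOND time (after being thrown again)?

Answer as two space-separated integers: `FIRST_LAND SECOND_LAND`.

Answer: 9 16

Derivation:
Beat 0 (L): throw ball1 h=2 -> lands@2:L; in-air after throw: [b1@2:L]
Beat 1 (R): throw ball2 h=7 -> lands@8:L; in-air after throw: [b1@2:L b2@8:L]
Beat 2 (L): throw ball1 h=8 -> lands@10:L; in-air after throw: [b2@8:L b1@10:L]
Beat 3 (R): throw ball3 h=6 -> lands@9:R; in-air after throw: [b2@8:L b3@9:R b1@10:L]
Beat 4 (L): throw ball4 h=7 -> lands@11:R; in-air after throw: [b2@8:L b3@9:R b1@10:L b4@11:R]
Beat 5 (R): throw ball5 h=2 -> lands@7:R; in-air after throw: [b5@7:R b2@8:L b3@9:R b1@10:L b4@11:R]
Beat 6 (L): throw ball6 h=7 -> lands@13:R; in-air after throw: [b5@7:R b2@8:L b3@9:R b1@10:L b4@11:R b6@13:R]
Beat 7 (R): throw ball5 h=8 -> lands@15:R; in-air after throw: [b2@8:L b3@9:R b1@10:L b4@11:R b6@13:R b5@15:R]
Beat 8 (L): throw ball2 h=6 -> lands@14:L; in-air after throw: [b3@9:R b1@10:L b4@11:R b6@13:R b2@14:L b5@15:R]
Beat 9 (R): throw ball3 h=7 -> lands@16:L; in-air after throw: [b1@10:L b4@11:R b6@13:R b2@14:L b5@15:R b3@16:L]
Beat 10 (L): throw ball1 h=2 -> lands@12:L; in-air after throw: [b4@11:R b1@12:L b6@13:R b2@14:L b5@15:R b3@16:L]
Beat 11 (R): throw ball4 h=7 -> lands@18:L; in-air after throw: [b1@12:L b6@13:R b2@14:L b5@15:R b3@16:L b4@18:L]
Beat 12 (L): throw ball1 h=8 -> lands@20:L; in-air after throw: [b6@13:R b2@14:L b5@15:R b3@16:L b4@18:L b1@20:L]
Beat 13 (R): throw ball6 h=6 -> lands@19:R; in-air after throw: [b2@14:L b5@15:R b3@16:L b4@18:L b6@19:R b1@20:L]
Beat 14 (L): throw ball2 h=7 -> lands@21:R; in-air after throw: [b5@15:R b3@16:L b4@18:L b6@19:R b1@20:L b2@21:R]
Beat 15 (R): throw ball5 h=2 -> lands@17:R; in-air after throw: [b3@16:L b5@17:R b4@18:L b6@19:R b1@20:L b2@21:R]
Beat 16 (L): throw ball3 h=7 -> lands@23:R; in-air after throw: [b5@17:R b4@18:L b6@19:R b1@20:L b2@21:R b3@23:R]
Ball 3: thrown@3 h=6 -> first land @9; rethrown@9 h=7 -> second land @16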